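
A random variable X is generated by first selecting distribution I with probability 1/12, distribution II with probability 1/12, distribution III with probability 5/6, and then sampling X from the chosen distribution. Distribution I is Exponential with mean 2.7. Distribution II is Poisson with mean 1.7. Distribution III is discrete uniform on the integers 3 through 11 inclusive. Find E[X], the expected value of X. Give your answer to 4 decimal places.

Component means — I: 2.7; II: 1.7; III: 7.
E[X] = 0.0833333·2.7 + 0.0833333·1.7 + 0.833333·7 = 6.2.

6.2000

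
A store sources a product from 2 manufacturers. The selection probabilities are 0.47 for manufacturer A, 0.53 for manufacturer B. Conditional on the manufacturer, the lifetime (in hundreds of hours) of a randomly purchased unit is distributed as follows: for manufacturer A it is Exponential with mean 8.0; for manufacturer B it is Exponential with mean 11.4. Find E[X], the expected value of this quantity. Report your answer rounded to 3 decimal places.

9.802

Component means — A: 8; B: 11.4.
E[X] = 0.47·8 + 0.53·11.4 = 9.802.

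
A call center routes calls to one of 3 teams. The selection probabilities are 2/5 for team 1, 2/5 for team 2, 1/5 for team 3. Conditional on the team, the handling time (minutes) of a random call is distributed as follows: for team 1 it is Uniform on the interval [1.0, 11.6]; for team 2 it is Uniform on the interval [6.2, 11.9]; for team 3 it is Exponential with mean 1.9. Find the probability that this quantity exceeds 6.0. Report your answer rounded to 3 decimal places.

0.620

Conditional on each team, P(X > 6.0): 1: 0.528302; 2: 1; 3: 0.0425152.
By total probability, P(X > 6.0) = 0.4·0.528302 + 0.4·1 + 0.2·0.0425152 = 0.619824.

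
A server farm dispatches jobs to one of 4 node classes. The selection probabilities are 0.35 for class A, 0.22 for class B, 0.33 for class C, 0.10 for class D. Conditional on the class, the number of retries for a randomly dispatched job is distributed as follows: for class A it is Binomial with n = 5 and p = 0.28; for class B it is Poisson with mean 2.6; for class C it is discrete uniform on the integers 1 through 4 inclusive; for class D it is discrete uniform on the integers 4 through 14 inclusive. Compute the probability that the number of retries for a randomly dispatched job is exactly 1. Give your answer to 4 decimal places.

0.2567

Conditional on each class, P(X = 1): A: 0.376234; B: 0.193111; C: 0.25; D: 0.
By total probability, P(X = 1) = 0.35·0.376234 + 0.22·0.193111 + 0.33·0.25 + 0.1·0 = 0.256666.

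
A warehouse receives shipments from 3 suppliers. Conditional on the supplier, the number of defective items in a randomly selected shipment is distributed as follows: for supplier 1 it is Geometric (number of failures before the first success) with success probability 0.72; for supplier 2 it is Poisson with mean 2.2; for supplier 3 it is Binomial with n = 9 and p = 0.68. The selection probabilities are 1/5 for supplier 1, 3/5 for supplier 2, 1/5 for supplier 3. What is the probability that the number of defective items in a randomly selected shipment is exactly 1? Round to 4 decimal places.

Conditional on each supplier, P(X = 1): 1: 0.2016; 2: 0.243767; 3: 0.000672901.
By total probability, P(X = 1) = 0.2·0.2016 + 0.6·0.243767 + 0.2·0.000672901 = 0.186715.

0.1867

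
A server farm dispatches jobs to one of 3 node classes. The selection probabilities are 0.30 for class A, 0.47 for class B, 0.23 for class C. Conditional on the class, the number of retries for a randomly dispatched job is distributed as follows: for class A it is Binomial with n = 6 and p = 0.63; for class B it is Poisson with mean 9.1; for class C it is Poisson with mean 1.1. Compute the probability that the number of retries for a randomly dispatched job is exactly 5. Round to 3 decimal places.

Conditional on each class, P(X = 5): A: 0.220321; B: 0.0580692; C: 0.00446744.
By total probability, P(X = 5) = 0.3·0.220321 + 0.47·0.0580692 + 0.23·0.00446744 = 0.0944163.

0.094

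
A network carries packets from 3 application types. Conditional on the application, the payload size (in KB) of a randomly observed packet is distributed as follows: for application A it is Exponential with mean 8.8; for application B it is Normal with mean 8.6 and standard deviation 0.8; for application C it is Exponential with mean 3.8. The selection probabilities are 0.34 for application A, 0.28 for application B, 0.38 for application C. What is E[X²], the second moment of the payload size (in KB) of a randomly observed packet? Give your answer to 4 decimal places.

84.5216

For each component E[X²] = Var + (mean)², giving A: 154.88; B: 74.6; C: 28.88.
Overall E[X²] = 0.34·154.88 + 0.28·74.6 + 0.38·28.88 = 84.5216.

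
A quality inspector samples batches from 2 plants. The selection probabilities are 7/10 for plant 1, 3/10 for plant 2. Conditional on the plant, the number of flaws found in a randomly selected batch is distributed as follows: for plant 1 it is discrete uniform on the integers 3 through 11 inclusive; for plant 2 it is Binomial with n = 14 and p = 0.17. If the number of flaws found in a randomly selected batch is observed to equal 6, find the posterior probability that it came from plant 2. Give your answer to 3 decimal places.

Likelihoods P(X=6 | ·): 1: 0.111111; 2: 0.0163258.
Posterior ∝ prior × likelihood. Numerator for 2: 0.3·0.0163258 = 0.00489773.
Normalizing constant: 0.7·0.111111 + 0.3·0.0163258 = 0.0826755.
P(2 | observation) = 0.00489773 / 0.0826755 = 0.0592404.

0.059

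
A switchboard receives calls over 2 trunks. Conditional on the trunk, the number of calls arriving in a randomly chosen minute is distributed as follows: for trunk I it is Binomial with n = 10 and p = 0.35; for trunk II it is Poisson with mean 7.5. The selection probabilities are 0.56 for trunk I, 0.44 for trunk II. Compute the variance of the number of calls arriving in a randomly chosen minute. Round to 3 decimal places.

Per component, I: μ=3.5, E[X²]=14.525; II: μ=7.5, E[X²]=63.75.
E[X] = 0.56·3.5 + 0.44·7.5 = 5.26.
E[X²] = 0.56·14.525 + 0.44·63.75 = 36.184.
Var(X) = E[X²] − (E[X])² = 36.184 − 27.6676 = 8.5164.

8.516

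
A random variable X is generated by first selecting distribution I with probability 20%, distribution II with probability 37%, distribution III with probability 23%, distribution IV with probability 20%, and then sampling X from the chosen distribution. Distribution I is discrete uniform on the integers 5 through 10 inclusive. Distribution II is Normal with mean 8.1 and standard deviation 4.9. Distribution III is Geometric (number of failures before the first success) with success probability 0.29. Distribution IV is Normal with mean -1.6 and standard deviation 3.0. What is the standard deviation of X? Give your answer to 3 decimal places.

5.306

Per component, I: μ=7.5, E[X²]=59.1667; II: μ=8.1, E[X²]=89.62; III: μ=2.44828, E[X²]=14.4364; IV: μ=-1.6, E[X²]=11.56.
E[X] = 0.2·7.5 + 0.37·8.1 + 0.23·2.44828 + 0.2·-1.6 = 4.7401.
E[X²] = 0.2·59.1667 + 0.37·89.62 + 0.23·14.4364 + 0.2·11.56 = 50.6251.
Var(X) = E[X²] − (E[X])² = 50.6251 − 22.4686 = 28.1565.
SD(X) = √28.1565 = 5.30627.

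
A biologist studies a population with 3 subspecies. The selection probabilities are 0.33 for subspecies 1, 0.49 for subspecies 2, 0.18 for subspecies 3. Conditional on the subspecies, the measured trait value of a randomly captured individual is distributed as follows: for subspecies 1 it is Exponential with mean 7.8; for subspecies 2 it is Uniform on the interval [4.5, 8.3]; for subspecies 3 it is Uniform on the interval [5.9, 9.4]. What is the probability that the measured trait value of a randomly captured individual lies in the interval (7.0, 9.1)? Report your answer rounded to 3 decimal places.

Conditional on each subspecies, P(7.0 < X < 9.1): 1: 0.0962103; 2: 0.342105; 3: 0.6.
By total probability, P(7.0 < X < 9.1) = 0.33·0.0962103 + 0.49·0.342105 + 0.18·0.6 = 0.307381.

0.307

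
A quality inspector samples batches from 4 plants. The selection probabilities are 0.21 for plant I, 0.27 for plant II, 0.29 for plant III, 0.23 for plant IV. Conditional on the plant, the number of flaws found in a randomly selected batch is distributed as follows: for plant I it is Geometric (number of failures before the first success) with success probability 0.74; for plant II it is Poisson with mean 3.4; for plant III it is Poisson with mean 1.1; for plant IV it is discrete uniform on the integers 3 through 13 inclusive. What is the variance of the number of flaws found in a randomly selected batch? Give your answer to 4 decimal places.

11.9273

Per component, I: μ=0.351351, E[X²]=0.598247; II: μ=3.4, E[X²]=14.96; III: μ=1.1, E[X²]=2.31; IV: μ=8, E[X²]=74.
E[X] = 0.21·0.351351 + 0.27·3.4 + 0.29·1.1 + 0.23·8 = 3.15078.
E[X²] = 0.21·0.598247 + 0.27·14.96 + 0.29·2.31 + 0.23·74 = 21.8547.
Var(X) = E[X²] − (E[X])² = 21.8547 − 9.92744 = 11.9273.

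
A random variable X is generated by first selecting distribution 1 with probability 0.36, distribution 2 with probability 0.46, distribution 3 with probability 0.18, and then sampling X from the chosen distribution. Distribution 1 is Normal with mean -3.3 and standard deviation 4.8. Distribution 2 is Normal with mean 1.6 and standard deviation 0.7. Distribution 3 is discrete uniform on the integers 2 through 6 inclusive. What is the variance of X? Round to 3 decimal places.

16.786

Per component, 1: μ=-3.3, E[X²]=33.93; 2: μ=1.6, E[X²]=3.05; 3: μ=4, E[X²]=18.
E[X] = 0.36·-3.3 + 0.46·1.6 + 0.18·4 = 0.268.
E[X²] = 0.36·33.93 + 0.46·3.05 + 0.18·18 = 16.8578.
Var(X) = E[X²] − (E[X])² = 16.8578 − 0.071824 = 16.786.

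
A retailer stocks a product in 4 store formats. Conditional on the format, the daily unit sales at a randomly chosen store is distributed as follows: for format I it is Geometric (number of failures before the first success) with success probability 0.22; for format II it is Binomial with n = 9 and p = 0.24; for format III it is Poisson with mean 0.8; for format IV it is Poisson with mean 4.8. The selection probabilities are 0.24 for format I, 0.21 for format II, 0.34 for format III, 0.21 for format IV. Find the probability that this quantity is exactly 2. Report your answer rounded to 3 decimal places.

Conditional on each format, P(X = 2): I: 0.133848; II: 0.303683; III: 0.143785; IV: 0.0948067.
By total probability, P(X = 2) = 0.24·0.133848 + 0.21·0.303683 + 0.34·0.143785 + 0.21·0.0948067 = 0.164693.

0.165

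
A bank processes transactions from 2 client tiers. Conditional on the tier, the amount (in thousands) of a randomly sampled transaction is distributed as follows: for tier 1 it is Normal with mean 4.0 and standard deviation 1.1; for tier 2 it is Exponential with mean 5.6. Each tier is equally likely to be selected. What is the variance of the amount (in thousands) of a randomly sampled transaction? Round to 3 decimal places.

16.925

Per component, 1: μ=4, E[X²]=17.21; 2: μ=5.6, E[X²]=62.72.
E[X] = 0.5·4 + 0.5·5.6 = 4.8.
E[X²] = 0.5·17.21 + 0.5·62.72 = 39.965.
Var(X) = E[X²] − (E[X])² = 39.965 − 23.04 = 16.925.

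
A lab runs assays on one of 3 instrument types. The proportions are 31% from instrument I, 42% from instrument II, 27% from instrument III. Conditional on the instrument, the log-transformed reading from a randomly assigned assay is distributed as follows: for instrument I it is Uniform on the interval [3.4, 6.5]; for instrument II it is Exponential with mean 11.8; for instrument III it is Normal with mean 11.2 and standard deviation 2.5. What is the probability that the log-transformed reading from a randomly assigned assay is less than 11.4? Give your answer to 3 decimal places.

0.714

Conditional on each instrument, P(X < 11.4): I: 1; II: 0.619436; III: 0.531881.
By total probability, P(X < 11.4) = 0.31·1 + 0.42·0.619436 + 0.27·0.531881 = 0.713771.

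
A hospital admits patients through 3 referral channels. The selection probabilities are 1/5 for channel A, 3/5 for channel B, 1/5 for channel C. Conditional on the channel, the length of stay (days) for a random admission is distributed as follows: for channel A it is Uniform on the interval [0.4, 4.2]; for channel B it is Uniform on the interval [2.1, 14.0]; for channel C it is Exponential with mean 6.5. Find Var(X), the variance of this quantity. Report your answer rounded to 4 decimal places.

Per component, A: μ=2.3, E[X²]=6.49333; B: μ=8.05, E[X²]=76.6033; C: μ=6.5, E[X²]=84.5.
E[X] = 0.2·2.3 + 0.6·8.05 + 0.2·6.5 = 6.59.
E[X²] = 0.2·6.49333 + 0.6·76.6033 + 0.2·84.5 = 64.1607.
Var(X) = E[X²] − (E[X])² = 64.1607 − 43.4281 = 20.7326.

20.7326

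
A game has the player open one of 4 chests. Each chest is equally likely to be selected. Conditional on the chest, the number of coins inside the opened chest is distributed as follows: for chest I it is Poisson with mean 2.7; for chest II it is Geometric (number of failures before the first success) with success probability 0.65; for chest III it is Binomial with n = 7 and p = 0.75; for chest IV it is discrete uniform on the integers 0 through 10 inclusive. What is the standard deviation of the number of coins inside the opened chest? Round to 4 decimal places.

2.7156

Per component, I: μ=2.7, E[X²]=9.99; II: μ=0.538462, E[X²]=1.11834; III: μ=5.25, E[X²]=28.875; IV: μ=5, E[X²]=35.
E[X] = 0.25·2.7 + 0.25·0.538462 + 0.25·5.25 + 0.25·5 = 3.37212.
E[X²] = 0.25·9.99 + 0.25·1.11834 + 0.25·28.875 + 0.25·35 = 18.7458.
Var(X) = E[X²] − (E[X])² = 18.7458 − 11.3712 = 7.37467.
SD(X) = √7.37467 = 2.71564.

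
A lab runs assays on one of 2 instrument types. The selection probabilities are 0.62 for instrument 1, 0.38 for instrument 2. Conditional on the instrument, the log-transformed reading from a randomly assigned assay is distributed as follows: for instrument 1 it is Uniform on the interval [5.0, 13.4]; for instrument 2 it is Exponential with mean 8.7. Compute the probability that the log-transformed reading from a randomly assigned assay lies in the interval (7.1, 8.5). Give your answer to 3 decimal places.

Conditional on each instrument, P(7.1 < X < 8.5): 1: 0.166667; 2: 0.0657219.
By total probability, P(7.1 < X < 8.5) = 0.62·0.166667 + 0.38·0.0657219 = 0.128308.

0.128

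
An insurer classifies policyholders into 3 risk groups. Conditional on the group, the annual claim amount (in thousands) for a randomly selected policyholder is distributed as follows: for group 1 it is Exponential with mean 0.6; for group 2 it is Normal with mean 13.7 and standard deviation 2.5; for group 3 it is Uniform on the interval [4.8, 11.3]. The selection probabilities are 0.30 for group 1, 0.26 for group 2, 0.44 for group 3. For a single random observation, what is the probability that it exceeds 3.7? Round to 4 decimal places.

Conditional on each group, P(X > 3.7): 1: 0.00209822; 2: 0.999968; 3: 1.
By total probability, P(X > 3.7) = 0.3·0.00209822 + 0.26·0.999968 + 0.44·1 = 0.700621.

0.7006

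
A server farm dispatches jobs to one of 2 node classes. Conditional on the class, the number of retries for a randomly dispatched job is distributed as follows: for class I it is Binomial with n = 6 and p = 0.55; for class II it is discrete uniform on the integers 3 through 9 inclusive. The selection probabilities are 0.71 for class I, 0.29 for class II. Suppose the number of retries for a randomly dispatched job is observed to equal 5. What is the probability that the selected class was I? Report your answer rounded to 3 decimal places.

0.700

Likelihoods P(X=5 | ·): I: 0.135887; II: 0.142857.
Posterior ∝ prior × likelihood. Numerator for I: 0.71·0.135887 = 0.0964796.
Normalizing constant: 0.71·0.135887 + 0.29·0.142857 = 0.137908.
P(I | observation) = 0.0964796 / 0.137908 = 0.699593.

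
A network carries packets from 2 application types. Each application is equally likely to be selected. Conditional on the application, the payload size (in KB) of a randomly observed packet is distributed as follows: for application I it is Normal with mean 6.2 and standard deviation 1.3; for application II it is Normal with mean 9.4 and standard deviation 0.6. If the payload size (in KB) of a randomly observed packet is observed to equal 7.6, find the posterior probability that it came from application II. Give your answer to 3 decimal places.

0.041

Likelihoods f(7.6 | ·): I: 0.171841; II: 0.00738641.
Posterior ∝ prior × likelihood. Numerator for II: 0.5·0.00738641 = 0.00369321.
Normalizing constant: 0.5·0.171841 + 0.5·0.00738641 = 0.0896138.
P(II | observation) = 0.00369321 / 0.0896138 = 0.0412125.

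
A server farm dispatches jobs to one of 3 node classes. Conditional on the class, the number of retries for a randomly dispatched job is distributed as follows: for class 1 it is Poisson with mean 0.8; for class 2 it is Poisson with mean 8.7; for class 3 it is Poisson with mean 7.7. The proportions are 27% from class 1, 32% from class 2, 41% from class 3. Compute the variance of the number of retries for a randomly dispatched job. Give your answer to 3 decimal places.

Per component, 1: μ=0.8, E[X²]=1.44; 2: μ=8.7, E[X²]=84.39; 3: μ=7.7, E[X²]=66.99.
E[X] = 0.27·0.8 + 0.32·8.7 + 0.41·7.7 = 6.157.
E[X²] = 0.27·1.44 + 0.32·84.39 + 0.41·66.99 = 54.8595.
Var(X) = E[X²] − (E[X])² = 54.8595 − 37.9086 = 16.9509.

16.951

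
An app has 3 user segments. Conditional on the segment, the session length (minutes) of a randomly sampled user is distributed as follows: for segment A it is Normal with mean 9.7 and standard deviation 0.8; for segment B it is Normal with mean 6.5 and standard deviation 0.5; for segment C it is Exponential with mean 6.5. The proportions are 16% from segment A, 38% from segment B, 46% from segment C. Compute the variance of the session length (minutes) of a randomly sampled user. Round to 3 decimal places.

21.009

Per component, A: μ=9.7, E[X²]=94.73; B: μ=6.5, E[X²]=42.5; C: μ=6.5, E[X²]=84.5.
E[X] = 0.16·9.7 + 0.38·6.5 + 0.46·6.5 = 7.012.
E[X²] = 0.16·94.73 + 0.38·42.5 + 0.46·84.5 = 70.1768.
Var(X) = E[X²] − (E[X])² = 70.1768 − 49.1681 = 21.0087.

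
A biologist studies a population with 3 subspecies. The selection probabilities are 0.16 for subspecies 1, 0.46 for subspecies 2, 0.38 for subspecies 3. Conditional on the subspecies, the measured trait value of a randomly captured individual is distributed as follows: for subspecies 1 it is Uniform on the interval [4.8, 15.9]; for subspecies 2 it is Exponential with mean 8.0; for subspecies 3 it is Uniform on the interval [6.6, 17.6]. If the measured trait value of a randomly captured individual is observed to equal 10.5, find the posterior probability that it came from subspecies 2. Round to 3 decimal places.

Likelihoods f(10.5 | ·): 1: 0.0900901; 2: 0.0336433; 3: 0.0909091.
Posterior ∝ prior × likelihood. Numerator for 2: 0.46·0.0336433 = 0.0154759.
Normalizing constant: 0.16·0.0900901 + 0.46·0.0336433 + 0.38·0.0909091 = 0.0644358.
P(2 | observation) = 0.0154759 / 0.0644358 = 0.240176.

0.240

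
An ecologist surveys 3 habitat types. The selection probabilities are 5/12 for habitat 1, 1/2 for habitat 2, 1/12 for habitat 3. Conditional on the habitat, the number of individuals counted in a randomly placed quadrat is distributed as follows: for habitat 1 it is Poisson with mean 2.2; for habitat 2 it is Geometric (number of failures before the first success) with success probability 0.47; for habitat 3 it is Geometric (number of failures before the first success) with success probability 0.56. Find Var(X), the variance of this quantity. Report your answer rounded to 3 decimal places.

Per component, 1: μ=2.2, E[X²]=7.04; 2: μ=1.12766, E[X²]=3.67089; 3: μ=0.785714, E[X²]=2.02041.
E[X] = 0.416667·2.2 + 0.5·1.12766 + 0.0833333·0.785714 = 1.54597.
E[X²] = 0.416667·7.04 + 0.5·3.67089 + 0.0833333·2.02041 = 4.93715.
Var(X) = E[X²] − (E[X])² = 4.93715 − 2.39003 = 2.54712.

2.547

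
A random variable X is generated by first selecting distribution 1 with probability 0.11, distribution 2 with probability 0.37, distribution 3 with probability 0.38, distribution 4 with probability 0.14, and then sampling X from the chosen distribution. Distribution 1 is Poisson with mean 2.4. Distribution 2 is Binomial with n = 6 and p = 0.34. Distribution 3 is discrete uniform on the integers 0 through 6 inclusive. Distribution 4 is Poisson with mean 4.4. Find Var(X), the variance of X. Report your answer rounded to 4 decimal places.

Per component, 1: μ=2.4, E[X²]=8.16; 2: μ=2.04, E[X²]=5.508; 3: μ=3, E[X²]=13; 4: μ=4.4, E[X²]=23.76.
E[X] = 0.11·2.4 + 0.37·2.04 + 0.38·3 + 0.14·4.4 = 2.7748.
E[X²] = 0.11·8.16 + 0.37·5.508 + 0.38·13 + 0.14·23.76 = 11.202.
Var(X) = E[X²] − (E[X])² = 11.202 − 7.69952 = 3.50244.

3.5024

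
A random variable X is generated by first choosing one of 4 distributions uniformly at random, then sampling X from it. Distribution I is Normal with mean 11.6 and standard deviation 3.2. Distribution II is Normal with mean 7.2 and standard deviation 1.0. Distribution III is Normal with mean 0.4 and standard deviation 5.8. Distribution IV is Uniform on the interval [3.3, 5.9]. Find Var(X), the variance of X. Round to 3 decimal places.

Per component, I: μ=11.6, E[X²]=144.8; II: μ=7.2, E[X²]=52.84; III: μ=0.4, E[X²]=33.8; IV: μ=4.6, E[X²]=21.7233.
E[X] = 0.25·11.6 + 0.25·7.2 + 0.25·0.4 + 0.25·4.6 = 5.95.
E[X²] = 0.25·144.8 + 0.25·52.84 + 0.25·33.8 + 0.25·21.7233 = 63.2908.
Var(X) = E[X²] − (E[X])² = 63.2908 − 35.4025 = 27.8883.

27.888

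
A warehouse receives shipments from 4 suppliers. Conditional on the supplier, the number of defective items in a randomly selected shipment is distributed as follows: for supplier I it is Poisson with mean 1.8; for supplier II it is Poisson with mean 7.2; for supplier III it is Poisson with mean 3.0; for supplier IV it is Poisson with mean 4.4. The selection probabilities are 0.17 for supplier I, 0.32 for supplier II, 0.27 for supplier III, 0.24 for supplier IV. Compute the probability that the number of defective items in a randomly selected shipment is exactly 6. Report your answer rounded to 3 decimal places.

0.091

Conditional on each supplier, P(X = 6): I: 0.00780859; II: 0.144458; III: 0.0504094; IV: 0.123734.
By total probability, P(X = 6) = 0.17·0.00780859 + 0.32·0.144458 + 0.27·0.0504094 + 0.24·0.123734 = 0.0908607.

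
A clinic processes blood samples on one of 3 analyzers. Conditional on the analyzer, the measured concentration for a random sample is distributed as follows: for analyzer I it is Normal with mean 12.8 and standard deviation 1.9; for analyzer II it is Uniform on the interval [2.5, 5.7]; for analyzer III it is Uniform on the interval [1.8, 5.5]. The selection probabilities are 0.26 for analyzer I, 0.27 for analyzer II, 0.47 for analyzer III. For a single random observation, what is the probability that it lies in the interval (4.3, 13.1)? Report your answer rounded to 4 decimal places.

0.4169

Conditional on each analyzer, P(4.3 < X < 13.1): I: 0.562726; II: 0.4375; III: 0.324324.
By total probability, P(4.3 < X < 13.1) = 0.26·0.562726 + 0.27·0.4375 + 0.47·0.324324 = 0.416866.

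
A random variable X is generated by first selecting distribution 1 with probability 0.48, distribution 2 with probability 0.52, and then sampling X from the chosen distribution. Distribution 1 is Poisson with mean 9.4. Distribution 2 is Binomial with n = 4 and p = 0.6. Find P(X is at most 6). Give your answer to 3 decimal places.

0.603

Conditional on each component, P(X ≤ 6): 1: 0.172733; 2: 1.
By total probability, P(X ≤ 6) = 0.48·0.172733 + 0.52·1 = 0.602912.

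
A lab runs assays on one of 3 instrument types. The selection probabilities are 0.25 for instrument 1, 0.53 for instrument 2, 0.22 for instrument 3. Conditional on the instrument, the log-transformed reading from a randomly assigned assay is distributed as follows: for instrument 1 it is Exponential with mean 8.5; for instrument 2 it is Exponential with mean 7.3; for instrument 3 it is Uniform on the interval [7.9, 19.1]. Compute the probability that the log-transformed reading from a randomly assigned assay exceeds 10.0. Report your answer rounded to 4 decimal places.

Conditional on each instrument, P(X > 10.0): 1: 0.308365; 2: 0.254142; 3: 0.8125.
By total probability, P(X > 10.0) = 0.25·0.308365 + 0.53·0.254142 + 0.22·0.8125 = 0.390536.

0.3905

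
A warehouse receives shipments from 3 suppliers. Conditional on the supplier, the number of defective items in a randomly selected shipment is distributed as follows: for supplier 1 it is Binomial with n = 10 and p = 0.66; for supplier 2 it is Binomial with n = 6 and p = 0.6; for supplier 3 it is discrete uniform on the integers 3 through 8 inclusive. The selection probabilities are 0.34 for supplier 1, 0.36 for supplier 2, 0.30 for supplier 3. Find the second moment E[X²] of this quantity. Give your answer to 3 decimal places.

30.707

For each component E[X²] = Var + (mean)², giving 1: 45.804; 2: 14.4; 3: 33.1667.
Overall E[X²] = 0.34·45.804 + 0.36·14.4 + 0.3·33.1667 = 30.7074.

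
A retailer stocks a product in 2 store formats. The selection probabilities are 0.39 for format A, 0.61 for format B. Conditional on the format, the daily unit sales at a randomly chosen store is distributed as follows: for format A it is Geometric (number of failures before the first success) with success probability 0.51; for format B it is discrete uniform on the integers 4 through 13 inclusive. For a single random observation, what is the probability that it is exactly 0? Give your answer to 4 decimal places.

Conditional on each format, P(X = 0): A: 0.51; B: 0.
By total probability, P(X = 0) = 0.39·0.51 + 0.61·0 = 0.1989.

0.1989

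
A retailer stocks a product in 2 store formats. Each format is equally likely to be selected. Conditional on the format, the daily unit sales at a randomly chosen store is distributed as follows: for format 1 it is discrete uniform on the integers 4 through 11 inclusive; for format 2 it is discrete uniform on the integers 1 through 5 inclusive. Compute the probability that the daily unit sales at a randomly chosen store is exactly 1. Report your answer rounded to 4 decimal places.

0.1000

Conditional on each format, P(X = 1): 1: 0; 2: 0.2.
By total probability, P(X = 1) = 0.5·0 + 0.5·0.2 = 0.1.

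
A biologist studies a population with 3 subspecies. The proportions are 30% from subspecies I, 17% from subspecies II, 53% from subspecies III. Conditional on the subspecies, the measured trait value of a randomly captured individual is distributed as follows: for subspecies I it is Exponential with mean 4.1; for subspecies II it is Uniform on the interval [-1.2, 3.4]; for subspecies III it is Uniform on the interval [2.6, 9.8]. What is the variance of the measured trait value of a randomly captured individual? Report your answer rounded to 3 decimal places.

11.136

Per component, I: μ=4.1, E[X²]=33.62; II: μ=1.1, E[X²]=2.97333; III: μ=6.2, E[X²]=42.76.
E[X] = 0.3·4.1 + 0.17·1.1 + 0.53·6.2 = 4.703.
E[X²] = 0.3·33.62 + 0.17·2.97333 + 0.53·42.76 = 33.2543.
Var(X) = E[X²] − (E[X])² = 33.2543 − 22.1182 = 11.1361.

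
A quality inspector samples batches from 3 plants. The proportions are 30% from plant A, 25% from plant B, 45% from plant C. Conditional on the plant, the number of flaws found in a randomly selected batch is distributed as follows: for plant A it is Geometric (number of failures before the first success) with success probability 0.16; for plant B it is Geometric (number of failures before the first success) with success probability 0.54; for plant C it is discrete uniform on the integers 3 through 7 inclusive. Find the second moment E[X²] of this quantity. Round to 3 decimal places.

For each component E[X²] = Var + (mean)², giving A: 60.375; B: 2.30316; C: 27.
Overall E[X²] = 0.3·60.375 + 0.25·2.30316 + 0.45·27 = 30.8383.

30.838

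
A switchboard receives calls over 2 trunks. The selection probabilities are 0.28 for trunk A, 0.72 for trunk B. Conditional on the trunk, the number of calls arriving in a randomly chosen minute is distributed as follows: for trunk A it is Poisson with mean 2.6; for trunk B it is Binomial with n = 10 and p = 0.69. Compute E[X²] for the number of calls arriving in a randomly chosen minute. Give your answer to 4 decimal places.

For each component E[X²] = Var + (mean)², giving A: 9.36; B: 49.749.
Overall E[X²] = 0.28·9.36 + 0.72·49.749 = 38.4401.

38.4401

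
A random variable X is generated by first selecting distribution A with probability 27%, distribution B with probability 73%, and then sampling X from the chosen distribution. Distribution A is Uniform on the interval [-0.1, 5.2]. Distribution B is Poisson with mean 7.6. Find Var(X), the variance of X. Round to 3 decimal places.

Per component, A: μ=2.55, E[X²]=8.84333; B: μ=7.6, E[X²]=65.36.
E[X] = 0.27·2.55 + 0.73·7.6 = 6.2365.
E[X²] = 0.27·8.84333 + 0.73·65.36 = 50.1005.
Var(X) = E[X²] − (E[X])² = 50.1005 − 38.8939 = 11.2066.

11.207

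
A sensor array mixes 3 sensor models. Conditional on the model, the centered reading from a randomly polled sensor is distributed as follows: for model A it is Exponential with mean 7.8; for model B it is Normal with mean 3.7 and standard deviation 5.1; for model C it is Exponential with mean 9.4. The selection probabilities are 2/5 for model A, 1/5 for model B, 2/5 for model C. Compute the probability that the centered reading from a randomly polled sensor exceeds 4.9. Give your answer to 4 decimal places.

Conditional on each model, P(X > 4.9): A: 0.533549; B: 0.40699; C: 0.593762.
By total probability, P(X > 4.9) = 0.4·0.533549 + 0.2·0.40699 + 0.4·0.593762 = 0.532322.

0.5323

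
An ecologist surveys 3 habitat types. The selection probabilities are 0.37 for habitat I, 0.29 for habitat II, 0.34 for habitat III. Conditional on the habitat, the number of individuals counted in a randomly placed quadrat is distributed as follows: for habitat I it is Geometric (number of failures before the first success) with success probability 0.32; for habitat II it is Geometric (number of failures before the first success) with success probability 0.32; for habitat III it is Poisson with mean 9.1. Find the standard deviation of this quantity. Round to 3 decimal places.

Per component, I: μ=2.125, E[X²]=11.1562; II: μ=2.125, E[X²]=11.1562; III: μ=9.1, E[X²]=91.91.
E[X] = 0.37·2.125 + 0.29·2.125 + 0.34·9.1 = 4.4965.
E[X²] = 0.37·11.1562 + 0.29·11.1562 + 0.34·91.91 = 38.6125.
Var(X) = E[X²] − (E[X])² = 38.6125 − 20.2185 = 18.394.
SD(X) = √18.394 = 4.28882.

4.289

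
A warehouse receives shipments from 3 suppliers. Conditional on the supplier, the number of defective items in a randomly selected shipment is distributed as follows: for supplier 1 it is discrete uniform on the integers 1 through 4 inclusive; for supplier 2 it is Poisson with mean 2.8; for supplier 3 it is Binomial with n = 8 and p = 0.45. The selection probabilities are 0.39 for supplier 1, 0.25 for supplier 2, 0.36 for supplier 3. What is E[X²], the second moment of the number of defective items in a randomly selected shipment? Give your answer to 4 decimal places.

10.9634

For each component E[X²] = Var + (mean)², giving 1: 7.5; 2: 10.64; 3: 14.94.
Overall E[X²] = 0.39·7.5 + 0.25·10.64 + 0.36·14.94 = 10.9634.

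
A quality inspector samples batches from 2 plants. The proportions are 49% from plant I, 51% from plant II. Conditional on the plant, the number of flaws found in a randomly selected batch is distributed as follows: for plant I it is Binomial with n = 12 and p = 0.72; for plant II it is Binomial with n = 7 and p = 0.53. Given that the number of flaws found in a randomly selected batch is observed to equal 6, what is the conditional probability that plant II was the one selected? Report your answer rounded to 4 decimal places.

Likelihoods P(X=6 | ·): I: 0.0620319; II: 0.0729207.
Posterior ∝ prior × likelihood. Numerator for II: 0.51·0.0729207 = 0.0371896.
Normalizing constant: 0.49·0.0620319 + 0.51·0.0729207 = 0.0675852.
P(II | observation) = 0.0371896 / 0.0675852 = 0.550262.

0.5503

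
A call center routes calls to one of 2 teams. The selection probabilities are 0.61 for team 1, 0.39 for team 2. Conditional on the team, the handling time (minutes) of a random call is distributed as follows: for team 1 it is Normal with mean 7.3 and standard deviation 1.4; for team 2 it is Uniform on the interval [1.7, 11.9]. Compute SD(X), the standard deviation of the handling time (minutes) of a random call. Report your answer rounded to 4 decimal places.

Per component, 1: μ=7.3, E[X²]=55.25; 2: μ=6.8, E[X²]=54.91.
E[X] = 0.61·7.3 + 0.39·6.8 = 7.105.
E[X²] = 0.61·55.25 + 0.39·54.91 = 55.1174.
Var(X) = E[X²] − (E[X])² = 55.1174 − 50.481 = 4.63638.
SD(X) = √4.63638 = 2.15322.

2.1532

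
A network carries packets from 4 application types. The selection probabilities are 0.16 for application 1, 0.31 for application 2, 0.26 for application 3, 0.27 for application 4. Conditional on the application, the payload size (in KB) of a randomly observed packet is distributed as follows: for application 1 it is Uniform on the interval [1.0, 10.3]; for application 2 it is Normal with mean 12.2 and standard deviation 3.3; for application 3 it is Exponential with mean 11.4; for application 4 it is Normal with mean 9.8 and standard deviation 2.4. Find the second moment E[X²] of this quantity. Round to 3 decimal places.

For each component E[X²] = Var + (mean)², giving 1: 39.13; 2: 159.73; 3: 259.92; 4: 101.8.
Overall E[X²] = 0.16·39.13 + 0.31·159.73 + 0.26·259.92 + 0.27·101.8 = 150.842.

150.842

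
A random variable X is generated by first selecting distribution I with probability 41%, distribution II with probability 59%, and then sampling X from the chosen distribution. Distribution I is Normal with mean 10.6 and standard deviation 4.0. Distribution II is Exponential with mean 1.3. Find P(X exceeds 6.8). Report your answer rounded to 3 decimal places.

Conditional on each component, P(X > 6.8): I: 0.828944; II: 0.00534941.
By total probability, P(X > 6.8) = 0.41·0.828944 + 0.59·0.00534941 = 0.343023.

0.343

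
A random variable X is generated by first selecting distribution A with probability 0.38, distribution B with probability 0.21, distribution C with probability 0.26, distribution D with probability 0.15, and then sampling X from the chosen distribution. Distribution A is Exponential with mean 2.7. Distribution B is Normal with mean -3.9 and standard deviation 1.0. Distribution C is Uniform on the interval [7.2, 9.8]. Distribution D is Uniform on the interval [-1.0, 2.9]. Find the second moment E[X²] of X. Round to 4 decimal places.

28.2015

For each component E[X²] = Var + (mean)², giving A: 14.58; B: 16.21; C: 72.8133; D: 2.17.
Overall E[X²] = 0.38·14.58 + 0.21·16.21 + 0.26·72.8133 + 0.15·2.17 = 28.2015.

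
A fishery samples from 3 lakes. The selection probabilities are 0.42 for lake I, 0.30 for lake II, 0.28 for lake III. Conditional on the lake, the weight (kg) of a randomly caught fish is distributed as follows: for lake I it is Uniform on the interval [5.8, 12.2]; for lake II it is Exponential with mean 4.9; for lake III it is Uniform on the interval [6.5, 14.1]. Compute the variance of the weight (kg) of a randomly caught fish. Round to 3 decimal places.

14.751

Per component, I: μ=9, E[X²]=84.4133; II: μ=4.9, E[X²]=48.02; III: μ=10.3, E[X²]=110.903.
E[X] = 0.42·9 + 0.3·4.9 + 0.28·10.3 = 8.134.
E[X²] = 0.42·84.4133 + 0.3·48.02 + 0.28·110.903 = 80.9125.
Var(X) = E[X²] − (E[X])² = 80.9125 − 66.162 = 14.7506.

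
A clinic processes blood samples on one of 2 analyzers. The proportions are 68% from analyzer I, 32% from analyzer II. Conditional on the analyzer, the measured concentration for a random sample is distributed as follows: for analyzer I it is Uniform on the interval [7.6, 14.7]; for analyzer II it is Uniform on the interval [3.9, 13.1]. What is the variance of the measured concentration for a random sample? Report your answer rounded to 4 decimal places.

6.6417

Per component, I: μ=11.15, E[X²]=128.523; II: μ=8.5, E[X²]=79.3033.
E[X] = 0.68·11.15 + 0.32·8.5 = 10.302.
E[X²] = 0.68·128.523 + 0.32·79.3033 = 112.773.
Var(X) = E[X²] − (E[X])² = 112.773 − 106.131 = 6.64173.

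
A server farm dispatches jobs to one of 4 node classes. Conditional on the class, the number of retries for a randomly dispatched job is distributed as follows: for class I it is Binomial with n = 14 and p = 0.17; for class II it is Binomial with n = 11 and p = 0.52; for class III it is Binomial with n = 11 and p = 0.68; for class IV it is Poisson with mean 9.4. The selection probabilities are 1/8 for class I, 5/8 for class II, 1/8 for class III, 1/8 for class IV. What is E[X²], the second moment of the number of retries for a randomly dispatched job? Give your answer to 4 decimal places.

For each component E[X²] = Var + (mean)², giving I: 7.6398; II: 35.464; III: 58.344; IV: 97.76.
Overall E[X²] = 0.125·7.6398 + 0.625·35.464 + 0.125·58.344 + 0.125·97.76 = 42.633.

42.6330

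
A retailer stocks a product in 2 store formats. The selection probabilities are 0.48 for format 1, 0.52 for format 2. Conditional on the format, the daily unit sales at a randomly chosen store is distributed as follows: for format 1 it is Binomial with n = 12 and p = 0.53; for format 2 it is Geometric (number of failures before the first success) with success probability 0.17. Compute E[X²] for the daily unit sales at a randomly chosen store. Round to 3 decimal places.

48.180

For each component E[X²] = Var + (mean)², giving 1: 43.4388; 2: 52.5571.
Overall E[X²] = 0.48·43.4388 + 0.52·52.5571 = 48.1803.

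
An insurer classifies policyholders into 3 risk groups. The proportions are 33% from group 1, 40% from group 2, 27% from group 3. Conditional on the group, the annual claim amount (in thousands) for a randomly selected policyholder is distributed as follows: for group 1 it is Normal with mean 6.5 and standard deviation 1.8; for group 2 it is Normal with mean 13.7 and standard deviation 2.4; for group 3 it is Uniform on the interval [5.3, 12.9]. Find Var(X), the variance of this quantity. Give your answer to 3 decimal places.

14.403

Per component, 1: μ=6.5, E[X²]=45.49; 2: μ=13.7, E[X²]=193.45; 3: μ=9.1, E[X²]=87.6233.
E[X] = 0.33·6.5 + 0.4·13.7 + 0.27·9.1 = 10.082.
E[X²] = 0.33·45.49 + 0.4·193.45 + 0.27·87.6233 = 116.05.
Var(X) = E[X²] − (E[X])² = 116.05 − 101.647 = 14.4033.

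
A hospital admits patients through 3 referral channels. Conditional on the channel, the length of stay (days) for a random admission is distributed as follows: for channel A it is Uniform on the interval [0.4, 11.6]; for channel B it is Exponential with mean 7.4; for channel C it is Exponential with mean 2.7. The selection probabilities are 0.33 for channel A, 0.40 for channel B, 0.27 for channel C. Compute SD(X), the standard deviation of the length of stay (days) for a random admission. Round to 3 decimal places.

Per component, A: μ=6, E[X²]=46.4533; B: μ=7.4, E[X²]=109.52; C: μ=2.7, E[X²]=14.58.
E[X] = 0.33·6 + 0.4·7.4 + 0.27·2.7 = 5.669.
E[X²] = 0.33·46.4533 + 0.4·109.52 + 0.27·14.58 = 63.0742.
Var(X) = E[X²] − (E[X])² = 63.0742 − 32.1376 = 30.9366.
SD(X) = √30.9366 = 5.56207.

5.562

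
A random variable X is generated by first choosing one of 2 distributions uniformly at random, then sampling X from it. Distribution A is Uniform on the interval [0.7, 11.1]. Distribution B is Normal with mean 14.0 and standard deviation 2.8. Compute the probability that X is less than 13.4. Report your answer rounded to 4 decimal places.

Conditional on each component, P(X < 13.4): A: 1; B: 0.415162.
By total probability, P(X < 13.4) = 0.5·1 + 0.5·0.415162 = 0.707581.

0.7076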